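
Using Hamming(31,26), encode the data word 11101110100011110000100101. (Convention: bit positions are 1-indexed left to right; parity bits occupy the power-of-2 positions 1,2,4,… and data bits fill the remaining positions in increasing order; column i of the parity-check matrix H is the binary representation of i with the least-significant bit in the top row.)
Codeword c = d · G (mod 2), d = 11101110100011110000100101:
  c[0] = d·G[:,0] = (11101110100011110000100101)·(11011010101101010101010101) mod 2 = 1+1+0+0+1+0+1+0+1+0+0+0+0+1+0+1+0+0+0+0+0+0+0+1+0+1 mod 2 = 1
  c[1] = d·G[:,1] = (11101110100011110000100101)·(10110110011011001100110011) mod 2 = 1+0+1+0+0+1+1+0+0+0+0+0+1+1+0+0+0+0+0+0+1+0+0+0+0+1 mod 2 = 0
  c[2] = d·G[:,2] = (11101110100011110000100101)·(10000000000000000000000000) mod 2 = 1+0+0+0+0+0+0+0+0+0+0+0+0+0+0+0+0+0+0+0+0+0+0+0+0+0 mod 2 = 1
  c[3] = d·G[:,3] = (11101110100011110000100101)·(01110001111000111100001111) mod 2 = 0+1+1+0+0+0+0+0+1+0+0+0+0+0+1+1+0+0+0+0+0+0+0+1+0+1 mod 2 = 1
  c[4] = d·G[:,4] = (11101110100011110000100101)·(01000000000000000000000000) mod 2 = 0+1+0+0+0+0+0+0+0+0+0+0+0+0+0+0+0+0+0+0+0+0+0+0+0+0 mod 2 = 1
  c[5] = d·G[:,5] = (11101110100011110000100101)·(00100000000000000000000000) mod 2 = 0+0+1+0+0+0+0+0+0+0+0+0+0+0+0+0+0+0+0+0+0+0+0+0+0+0 mod 2 = 1
  c[6] = d·G[:,6] = (11101110100011110000100101)·(00010000000000000000000000) mod 2 = 0+0+0+0+0+0+0+0+0+0+0+0+0+0+0+0+0+0+0+0+0+0+0+0+0+0 mod 2 = 0
  c[7] = d·G[:,7] = (11101110100011110000100101)·(00001111111000000011111111) mod 2 = 0+0+0+0+1+1+1+0+1+0+0+0+0+0+0+0+0+0+0+0+1+0+0+1+0+1 mod 2 = 1
  c[8] = d·G[:,8] = (11101110100011110000100101)·(00001000000000000000000000) mod 2 = 0+0+0+0+1+0+0+0+0+0+0+0+0+0+0+0+0+0+0+0+0+0+0+0+0+0 mod 2 = 1
  c[9] = d·G[:,9] = (11101110100011110000100101)·(00000100000000000000000000) mod 2 = 0+0+0+0+0+1+0+0+0+0+0+0+0+0+0+0+0+0+0+0+0+0+0+0+0+0 mod 2 = 1
  c[10] = d·G[:,10] = (11101110100011110000100101)·(00000010000000000000000000) mod 2 = 0+0+0+0+0+0+1+0+0+0+0+0+0+0+0+0+0+0+0+0+0+0+0+0+0+0 mod 2 = 1
  c[11] = d·G[:,11] = (11101110100011110000100101)·(00000001000000000000000000) mod 2 = 0+0+0+0+0+0+0+0+0+0+0+0+0+0+0+0+0+0+0+0+0+0+0+0+0+0 mod 2 = 0
  c[12] = d·G[:,12] = (11101110100011110000100101)·(00000000100000000000000000) mod 2 = 0+0+0+0+0+0+0+0+1+0+0+0+0+0+0+0+0+0+0+0+0+0+0+0+0+0 mod 2 = 1
  c[13] = d·G[:,13] = (11101110100011110000100101)·(00000000010000000000000000) mod 2 = 0+0+0+0+0+0+0+0+0+0+0+0+0+0+0+0+0+0+0+0+0+0+0+0+0+0 mod 2 = 0
  c[14] = d·G[:,14] = (11101110100011110000100101)·(00000000001000000000000000) mod 2 = 0+0+0+0+0+0+0+0+0+0+0+0+0+0+0+0+0+0+0+0+0+0+0+0+0+0 mod 2 = 0
  c[15] = d·G[:,15] = (11101110100011110000100101)·(00000000000111111111111111) mod 2 = 0+0+0+0+0+0+0+0+0+0+0+0+1+1+1+1+0+0+0+0+1+0+0+1+0+1 mod 2 = 1
  c[16] = d·G[:,16] = (11101110100011110000100101)·(00000000000100000000000000) mod 2 = 0+0+0+0+0+0+0+0+0+0+0+0+0+0+0+0+0+0+0+0+0+0+0+0+0+0 mod 2 = 0
  c[17] = d·G[:,17] = (11101110100011110000100101)·(00000000000010000000000000) mod 2 = 0+0+0+0+0+0+0+0+0+0+0+0+1+0+0+0+0+0+0+0+0+0+0+0+0+0 mod 2 = 1
  c[18] = d·G[:,18] = (11101110100011110000100101)·(00000000000001000000000000) mod 2 = 0+0+0+0+0+0+0+0+0+0+0+0+0+1+0+0+0+0+0+0+0+0+0+0+0+0 mod 2 = 1
  c[19] = d·G[:,19] = (11101110100011110000100101)·(00000000000000100000000000) mod 2 = 0+0+0+0+0+0+0+0+0+0+0+0+0+0+1+0+0+0+0+0+0+0+0+0+0+0 mod 2 = 1
  c[20] = d·G[:,20] = (11101110100011110000100101)·(00000000000000010000000000) mod 2 = 0+0+0+0+0+0+0+0+0+0+0+0+0+0+0+1+0+0+0+0+0+0+0+0+0+0 mod 2 = 1
  c[21] = d·G[:,21] = (11101110100011110000100101)·(00000000000000001000000000) mod 2 = 0+0+0+0+0+0+0+0+0+0+0+0+0+0+0+0+0+0+0+0+0+0+0+0+0+0 mod 2 = 0
  c[22] = d·G[:,22] = (11101110100011110000100101)·(00000000000000000100000000) mod 2 = 0+0+0+0+0+0+0+0+0+0+0+0+0+0+0+0+0+0+0+0+0+0+0+0+0+0 mod 2 = 0
  c[23] = d·G[:,23] = (11101110100011110000100101)·(00000000000000000010000000) mod 2 = 0+0+0+0+0+0+0+0+0+0+0+0+0+0+0+0+0+0+0+0+0+0+0+0+0+0 mod 2 = 0
  c[24] = d·G[:,24] = (11101110100011110000100101)·(00000000000000000001000000) mod 2 = 0+0+0+0+0+0+0+0+0+0+0+0+0+0+0+0+0+0+0+0+0+0+0+0+0+0 mod 2 = 0
  c[25] = d·G[:,25] = (11101110100011110000100101)·(00000000000000000000100000) mod 2 = 0+0+0+0+0+0+0+0+0+0+0+0+0+0+0+0+0+0+0+0+1+0+0+0+0+0 mod 2 = 1
  c[26] = d·G[:,26] = (11101110100011110000100101)·(00000000000000000000010000) mod 2 = 0+0+0+0+0+0+0+0+0+0+0+0+0+0+0+0+0+0+0+0+0+0+0+0+0+0 mod 2 = 0
  c[27] = d·G[:,27] = (11101110100011110000100101)·(00000000000000000000001000) mod 2 = 0+0+0+0+0+0+0+0+0+0+0+0+0+0+0+0+0+0+0+0+0+0+0+0+0+0 mod 2 = 0
  c[28] = d·G[:,28] = (11101110100011110000100101)·(00000000000000000000000100) mod 2 = 0+0+0+0+0+0+0+0+0+0+0+0+0+0+0+0+0+0+0+0+0+0+0+1+0+0 mod 2 = 1
  c[29] = d·G[:,29] = (11101110100011110000100101)·(00000000000000000000000010) mod 2 = 0+0+0+0+0+0+0+0+0+0+0+0+0+0+0+0+0+0+0+0+0+0+0+0+0+0 mod 2 = 0
  c[30] = d·G[:,30] = (11101110100011110000100101)·(00000000000000000000000001) mod 2 = 0+0+0+0+0+0+0+0+0+0+0+0+0+0+0+0+0+0+0+0+0+0+0+0+0+1 mod 2 = 1
Codeword = 1011110111101001011110000100101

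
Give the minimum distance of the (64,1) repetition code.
d_min = 64 (the only two codewords are 0…0 and 1…1, differing in all 64 positions).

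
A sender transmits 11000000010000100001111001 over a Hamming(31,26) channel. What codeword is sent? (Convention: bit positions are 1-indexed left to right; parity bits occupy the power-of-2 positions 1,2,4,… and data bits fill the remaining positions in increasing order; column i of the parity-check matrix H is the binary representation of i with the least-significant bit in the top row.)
Codeword c = d · G (mod 2), d = 11000000010000100001111001:
  c[0] = d·G[:,0] = (11000000010000100001111001)·(11011010101101010101010101) mod 2 = 1+1+0+0+0+0+0+0+0+0+0+0+0+0+0+0+0+0+0+1+0+1+0+0+0+1 mod 2 = 1
  c[1] = d·G[:,1] = (11000000010000100001111001)·(10110110011011001100110011) mod 2 = 1+0+0+0+0+0+0+0+0+1+0+0+0+0+0+0+0+0+0+0+1+1+0+0+0+1 mod 2 = 1
  c[2] = d·G[:,2] = (11000000010000100001111001)·(10000000000000000000000000) mod 2 = 1+0+0+0+0+0+0+0+0+0+0+0+0+0+0+0+0+0+0+0+0+0+0+0+0+0 mod 2 = 1
  c[3] = d·G[:,3] = (11000000010000100001111001)·(01110001111000111100001111) mod 2 = 0+1+0+0+0+0+0+0+0+1+0+0+0+0+1+0+0+0+0+0+0+0+1+0+0+1 mod 2 = 1
  c[4] = d·G[:,4] = (11000000010000100001111001)·(01000000000000000000000000) mod 2 = 0+1+0+0+0+0+0+0+0+0+0+0+0+0+0+0+0+0+0+0+0+0+0+0+0+0 mod 2 = 1
  c[5] = d·G[:,5] = (11000000010000100001111001)·(00100000000000000000000000) mod 2 = 0+0+0+0+0+0+0+0+0+0+0+0+0+0+0+0+0+0+0+0+0+0+0+0+0+0 mod 2 = 0
  c[6] = d·G[:,6] = (11000000010000100001111001)·(00010000000000000000000000) mod 2 = 0+0+0+0+0+0+0+0+0+0+0+0+0+0+0+0+0+0+0+0+0+0+0+0+0+0 mod 2 = 0
  c[7] = d·G[:,7] = (11000000010000100001111001)·(00001111111000000011111111) mod 2 = 0+0+0+0+0+0+0+0+0+1+0+0+0+0+0+0+0+0+0+1+1+1+1+0+0+1 mod 2 = 0
  c[8] = d·G[:,8] = (11000000010000100001111001)·(00001000000000000000000000) mod 2 = 0+0+0+0+0+0+0+0+0+0+0+0+0+0+0+0+0+0+0+0+0+0+0+0+0+0 mod 2 = 0
  c[9] = d·G[:,9] = (11000000010000100001111001)·(00000100000000000000000000) mod 2 = 0+0+0+0+0+0+0+0+0+0+0+0+0+0+0+0+0+0+0+0+0+0+0+0+0+0 mod 2 = 0
  c[10] = d·G[:,10] = (11000000010000100001111001)·(00000010000000000000000000) mod 2 = 0+0+0+0+0+0+0+0+0+0+0+0+0+0+0+0+0+0+0+0+0+0+0+0+0+0 mod 2 = 0
  c[11] = d·G[:,11] = (11000000010000100001111001)·(00000001000000000000000000) mod 2 = 0+0+0+0+0+0+0+0+0+0+0+0+0+0+0+0+0+0+0+0+0+0+0+0+0+0 mod 2 = 0
  c[12] = d·G[:,12] = (11000000010000100001111001)·(00000000100000000000000000) mod 2 = 0+0+0+0+0+0+0+0+0+0+0+0+0+0+0+0+0+0+0+0+0+0+0+0+0+0 mod 2 = 0
  c[13] = d·G[:,13] = (11000000010000100001111001)·(00000000010000000000000000) mod 2 = 0+0+0+0+0+0+0+0+0+1+0+0+0+0+0+0+0+0+0+0+0+0+0+0+0+0 mod 2 = 1
  c[14] = d·G[:,14] = (11000000010000100001111001)·(00000000001000000000000000) mod 2 = 0+0+0+0+0+0+0+0+0+0+0+0+0+0+0+0+0+0+0+0+0+0+0+0+0+0 mod 2 = 0
  c[15] = d·G[:,15] = (11000000010000100001111001)·(00000000000111111111111111) mod 2 = 0+0+0+0+0+0+0+0+0+0+0+0+0+0+1+0+0+0+0+1+1+1+1+0+0+1 mod 2 = 0
  c[16] = d·G[:,16] = (11000000010000100001111001)·(00000000000100000000000000) mod 2 = 0+0+0+0+0+0+0+0+0+0+0+0+0+0+0+0+0+0+0+0+0+0+0+0+0+0 mod 2 = 0
  c[17] = d·G[:,17] = (11000000010000100001111001)·(00000000000010000000000000) mod 2 = 0+0+0+0+0+0+0+0+0+0+0+0+0+0+0+0+0+0+0+0+0+0+0+0+0+0 mod 2 = 0
  c[18] = d·G[:,18] = (11000000010000100001111001)·(00000000000001000000000000) mod 2 = 0+0+0+0+0+0+0+0+0+0+0+0+0+0+0+0+0+0+0+0+0+0+0+0+0+0 mod 2 = 0
  c[19] = d·G[:,19] = (11000000010000100001111001)·(00000000000000100000000000) mod 2 = 0+0+0+0+0+0+0+0+0+0+0+0+0+0+1+0+0+0+0+0+0+0+0+0+0+0 mod 2 = 1
  c[20] = d·G[:,20] = (11000000010000100001111001)·(00000000000000010000000000) mod 2 = 0+0+0+0+0+0+0+0+0+0+0+0+0+0+0+0+0+0+0+0+0+0+0+0+0+0 mod 2 = 0
  c[21] = d·G[:,21] = (11000000010000100001111001)·(00000000000000001000000000) mod 2 = 0+0+0+0+0+0+0+0+0+0+0+0+0+0+0+0+0+0+0+0+0+0+0+0+0+0 mod 2 = 0
  c[22] = d·G[:,22] = (11000000010000100001111001)·(00000000000000000100000000) mod 2 = 0+0+0+0+0+0+0+0+0+0+0+0+0+0+0+0+0+0+0+0+0+0+0+0+0+0 mod 2 = 0
  c[23] = d·G[:,23] = (11000000010000100001111001)·(00000000000000000010000000) mod 2 = 0+0+0+0+0+0+0+0+0+0+0+0+0+0+0+0+0+0+0+0+0+0+0+0+0+0 mod 2 = 0
  c[24] = d·G[:,24] = (11000000010000100001111001)·(00000000000000000001000000) mod 2 = 0+0+0+0+0+0+0+0+0+0+0+0+0+0+0+0+0+0+0+1+0+0+0+0+0+0 mod 2 = 1
  c[25] = d·G[:,25] = (11000000010000100001111001)·(00000000000000000000100000) mod 2 = 0+0+0+0+0+0+0+0+0+0+0+0+0+0+0+0+0+0+0+0+1+0+0+0+0+0 mod 2 = 1
  c[26] = d·G[:,26] = (11000000010000100001111001)·(00000000000000000000010000) mod 2 = 0+0+0+0+0+0+0+0+0+0+0+0+0+0+0+0+0+0+0+0+0+1+0+0+0+0 mod 2 = 1
  c[27] = d·G[:,27] = (11000000010000100001111001)·(00000000000000000000001000) mod 2 = 0+0+0+0+0+0+0+0+0+0+0+0+0+0+0+0+0+0+0+0+0+0+1+0+0+0 mod 2 = 1
  c[28] = d·G[:,28] = (11000000010000100001111001)·(00000000000000000000000100) mod 2 = 0+0+0+0+0+0+0+0+0+0+0+0+0+0+0+0+0+0+0+0+0+0+0+0+0+0 mod 2 = 0
  c[29] = d·G[:,29] = (11000000010000100001111001)·(00000000000000000000000010) mod 2 = 0+0+0+0+0+0+0+0+0+0+0+0+0+0+0+0+0+0+0+0+0+0+0+0+0+0 mod 2 = 0
  c[30] = d·G[:,30] = (11000000010000100001111001)·(00000000000000000000000001) mod 2 = 0+0+0+0+0+0+0+0+0+0+0+0+0+0+0+0+0+0+0+0+0+0+0+0+0+1 mod 2 = 1
Codeword = 1111100000000100000100001111001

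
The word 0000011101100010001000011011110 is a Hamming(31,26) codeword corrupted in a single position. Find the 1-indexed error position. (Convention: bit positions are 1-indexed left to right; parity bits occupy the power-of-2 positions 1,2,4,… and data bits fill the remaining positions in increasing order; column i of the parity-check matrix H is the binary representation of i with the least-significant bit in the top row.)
Syndrome s = H · r^T (mod 2), r = 0000011101100010001000011011110:
  s[0] = (1010101010101010101010101010101)·(0000011101100010001000011011110) mod 2 = 0+0+0+0+0+0+1+0+0+0+1+0+0+0+1+0+0+0+1+0+0+0+0+0+1+0+1+0+1+0+0 mod 2 = 1
  s[1] = (0110011001100110011001100110011)·(0000011101100010001000011011110) mod 2 = 0+0+0+0+0+1+1+0+0+1+1+0+0+0+1+0+0+0+1+0+0+0+0+0+0+0+1+0+0+1+0 mod 2 = 0
  s[2] = (0001111000011110000111100001111)·(0000011101100010001000011011110) mod 2 = 0+0+0+0+0+1+1+0+0+0+0+0+0+0+1+0+0+0+0+0+0+0+0+0+0+0+0+1+1+1+0 mod 2 = 0
  s[3] = (0000000111111110000000011111111)·(0000011101100010001000011011110) mod 2 = 0+0+0+0+0+0+0+1+0+1+1+0+0+0+1+0+0+0+0+0+0+0+0+1+1+0+1+1+1+1+0 mod 2 = 0
  s[4] = (0000000000000001111111111111111)·(0000011101100010001000011011110) mod 2 = 0+0+0+0+0+0+0+0+0+0+0+0+0+0+0+0+0+0+1+0+0+0+0+1+1+0+1+1+1+1+0 mod 2 = 1
Syndrome = 10001
Column i of H is the binary representation of i, so the syndrome is the binary index of the flipped bit.
Read s = 10001 with s[0] as LSB: 1·2^0 + 0·2^1 + 0·2^2 + 0·2^3 + 1·2^4 = 17.
Error is at bit position 17.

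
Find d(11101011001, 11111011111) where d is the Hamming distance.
XOR = 00010000110, count of 1s = 3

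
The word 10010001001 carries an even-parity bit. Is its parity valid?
Sum of all bits: 1+0+0+1+0+0+0+1+0+0+1 = 4; 4 mod 2 = 0. Result is 0 → valid parity.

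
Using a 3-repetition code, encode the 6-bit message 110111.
Repeat each bit 3× and concatenate:
1→111  1→111  0→000  1→111  1→111  1→111
Codeword = 111111000111111111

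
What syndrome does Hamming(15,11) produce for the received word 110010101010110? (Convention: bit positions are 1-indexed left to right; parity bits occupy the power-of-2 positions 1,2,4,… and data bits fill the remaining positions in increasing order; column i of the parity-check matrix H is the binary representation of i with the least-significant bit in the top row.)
Syndrome s = H · r^T (mod 2), r = 110010101010110:
  s[0] = (101010101010101)·(110010101010110) mod 2 = 1+0+0+0+1+0+1+0+1+0+1+0+1+0+0 mod 2 = 0
  s[1] = (011001100110011)·(110010101010110) mod 2 = 0+1+0+0+0+0+1+0+0+0+1+0+0+1+0 mod 2 = 0
  s[2] = (000111100001111)·(110010101010110) mod 2 = 0+0+0+0+1+0+1+0+0+0+0+0+1+1+0 mod 2 = 0
  s[3] = (000000011111111)·(110010101010110) mod 2 = 0+0+0+0+0+0+0+0+1+0+1+0+1+1+0 mod 2 = 0
Syndrome = 0000
s = 0: no error detected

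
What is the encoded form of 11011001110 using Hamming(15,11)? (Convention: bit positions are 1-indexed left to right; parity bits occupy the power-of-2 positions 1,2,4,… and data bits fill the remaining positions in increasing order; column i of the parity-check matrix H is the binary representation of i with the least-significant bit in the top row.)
Codeword c = d · G (mod 2), d = 11011001110:
  c[0] = d·G[:,0] = (11011001110)·(11011010101) mod 2 = 1+1+0+1+1+0+0+0+1+0+0 mod 2 = 1
  c[1] = d·G[:,1] = (11011001110)·(10110110011) mod 2 = 1+0+0+1+0+0+0+0+0+1+0 mod 2 = 1
  c[2] = d·G[:,2] = (11011001110)·(10000000000) mod 2 = 1+0+0+0+0+0+0+0+0+0+0 mod 2 = 1
  c[3] = d·G[:,3] = (11011001110)·(01110001111) mod 2 = 0+1+0+1+0+0+0+1+1+1+0 mod 2 = 1
  c[4] = d·G[:,4] = (11011001110)·(01000000000) mod 2 = 0+1+0+0+0+0+0+0+0+0+0 mod 2 = 1
  c[5] = d·G[:,5] = (11011001110)·(00100000000) mod 2 = 0+0+0+0+0+0+0+0+0+0+0 mod 2 = 0
  c[6] = d·G[:,6] = (11011001110)·(00010000000) mod 2 = 0+0+0+1+0+0+0+0+0+0+0 mod 2 = 1
  c[7] = d·G[:,7] = (11011001110)·(00001111111) mod 2 = 0+0+0+0+1+0+0+1+1+1+0 mod 2 = 0
  c[8] = d·G[:,8] = (11011001110)·(00001000000) mod 2 = 0+0+0+0+1+0+0+0+0+0+0 mod 2 = 1
  c[9] = d·G[:,9] = (11011001110)·(00000100000) mod 2 = 0+0+0+0+0+0+0+0+0+0+0 mod 2 = 0
  c[10] = d·G[:,10] = (11011001110)·(00000010000) mod 2 = 0+0+0+0+0+0+0+0+0+0+0 mod 2 = 0
  c[11] = d·G[:,11] = (11011001110)·(00000001000) mod 2 = 0+0+0+0+0+0+0+1+0+0+0 mod 2 = 1
  c[12] = d·G[:,12] = (11011001110)·(00000000100) mod 2 = 0+0+0+0+0+0+0+0+1+0+0 mod 2 = 1
  c[13] = d·G[:,13] = (11011001110)·(00000000010) mod 2 = 0+0+0+0+0+0+0+0+0+1+0 mod 2 = 1
  c[14] = d·G[:,14] = (11011001110)·(00000000001) mod 2 = 0+0+0+0+0+0+0+0+0+0+0 mod 2 = 0
Codeword = 111110101001110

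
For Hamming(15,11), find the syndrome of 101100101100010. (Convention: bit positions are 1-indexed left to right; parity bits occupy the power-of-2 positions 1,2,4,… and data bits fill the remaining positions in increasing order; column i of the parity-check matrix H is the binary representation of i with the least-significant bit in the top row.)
Syndrome s = H · r^T (mod 2), r = 101100101100010:
  s[0] = (101010101010101)·(101100101100010) mod 2 = 1+0+1+0+0+0+1+0+1+0+0+0+0+0+0 mod 2 = 0
  s[1] = (011001100110011)·(101100101100010) mod 2 = 0+0+1+0+0+0+1+0+0+1+0+0+0+1+0 mod 2 = 0
  s[2] = (000111100001111)·(101100101100010) mod 2 = 0+0+0+1+0+0+1+0+0+0+0+0+0+1+0 mod 2 = 1
  s[3] = (000000011111111)·(101100101100010) mod 2 = 0+0+0+0+0+0+0+0+1+1+0+0+0+1+0 mod 2 = 1
Syndrome = 0011
Non-zero syndrome: error at position 12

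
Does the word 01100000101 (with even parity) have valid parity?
Sum of all bits: 0+1+1+0+0+0+0+0+1+0+1 = 4; 4 mod 2 = 0. Result is 0 → valid parity.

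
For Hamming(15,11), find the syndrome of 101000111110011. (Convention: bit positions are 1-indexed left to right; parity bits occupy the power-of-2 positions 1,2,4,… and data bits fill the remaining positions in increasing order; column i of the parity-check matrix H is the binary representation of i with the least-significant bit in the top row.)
Syndrome s = H · r^T (mod 2), r = 101000111110011:
  s[0] = (101010101010101)·(101000111110011) mod 2 = 1+0+1+0+0+0+1+0+1+0+1+0+0+0+1 mod 2 = 0
  s[1] = (011001100110011)·(101000111110011) mod 2 = 0+0+1+0+0+0+1+0+0+1+1+0+0+1+1 mod 2 = 0
  s[2] = (000111100001111)·(101000111110011) mod 2 = 0+0+0+0+0+0+1+0+0+0+0+0+0+1+1 mod 2 = 1
  s[3] = (000000011111111)·(101000111110011) mod 2 = 0+0+0+0+0+0+0+1+1+1+1+0+0+1+1 mod 2 = 0
Syndrome = 0010
Non-zero syndrome: error at position 4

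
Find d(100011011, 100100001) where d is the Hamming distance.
XOR = 000111010, count of 1s = 4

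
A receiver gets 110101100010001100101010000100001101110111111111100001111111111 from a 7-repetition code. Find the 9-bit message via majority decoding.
Split into 7-bit blocks and majority-vote each:
  block 1 = 1101011: 5 ones, 2 zeros → 1
  block 2 = 0001000: 1 ones, 6 zeros → 0
  block 3 = 1100101: 4 ones, 3 zeros → 1
  block 4 = 0100001: 2 ones, 5 zeros → 0
  block 5 = 0000110: 2 ones, 5 zeros → 0
  block 6 = 1110111: 6 ones, 1 zeros → 1
  block 7 = 1111111: 7 ones, 0 zeros → 1
  block 8 = 0000111: 3 ones, 4 zeros → 0
  block 9 = 1111111: 7 ones, 0 zeros → 1
Decoded = 101001101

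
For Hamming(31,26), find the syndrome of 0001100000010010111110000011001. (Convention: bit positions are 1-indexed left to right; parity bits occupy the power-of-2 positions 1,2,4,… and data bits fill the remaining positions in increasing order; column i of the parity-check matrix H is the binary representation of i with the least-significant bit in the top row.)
Syndrome s = H · r^T (mod 2), r = 0001100000010010111110000011001:
  s[0] = (1010101010101010101010101010101)·(0001100000010010111110000011001) mod 2 = 0+0+0+0+1+0+0+0+0+0+0+0+0+0+1+0+1+0+1+0+1+0+0+0+0+0+1+0+0+0+1 mod 2 = 1
  s[1] = (0110011001100110011001100110011)·(0001100000010010111110000011001) mod 2 = 0+0+0+0+0+0+0+0+0+0+0+0+0+0+1+0+0+1+1+0+0+0+0+0+0+0+1+0+0+0+1 mod 2 = 1
  s[2] = (0001111000011110000111100001111)·(0001100000010010111110000011001) mod 2 = 0+0+0+1+1+0+0+0+0+0+0+1+0+0+1+0+0+0+0+1+1+0+0+0+0+0+0+1+0+0+1 mod 2 = 0
  s[3] = (0000000111111110000000011111111)·(0001100000010010111110000011001) mod 2 = 0+0+0+0+0+0+0+0+0+0+0+1+0+0+1+0+0+0+0+0+0+0+0+0+0+0+1+1+0+0+1 mod 2 = 1
  s[4] = (0000000000000001111111111111111)·(0001100000010010111110000011001) mod 2 = 0+0+0+0+0+0+0+0+0+0+0+0+0+0+0+0+1+1+1+1+1+0+0+0+0+0+1+1+0+0+1 mod 2 = 0
Syndrome = 11010
Non-zero syndrome: error at position 11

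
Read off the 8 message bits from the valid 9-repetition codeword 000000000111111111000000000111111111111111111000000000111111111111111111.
Split into 9-bit blocks: 000000000 111111111 000000000 111111111 111111111 000000000 111111111 111111111
Data = 01011011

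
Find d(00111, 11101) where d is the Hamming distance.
XOR = 11010, count of 1s = 3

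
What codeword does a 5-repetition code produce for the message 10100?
Repeat each bit 5× and concatenate:
1→11111  0→00000  1→11111  0→00000  0→00000
Codeword = 1111100000111110000000000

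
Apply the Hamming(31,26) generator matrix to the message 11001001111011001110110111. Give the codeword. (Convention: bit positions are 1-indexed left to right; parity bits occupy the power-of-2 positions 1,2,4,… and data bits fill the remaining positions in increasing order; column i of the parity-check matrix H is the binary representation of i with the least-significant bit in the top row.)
Codeword c = d · G (mod 2), d = 11001001111011001110110111:
  c[0] = d·G[:,0] = (11001001111011001110110111)·(11011010101101010101010101) mod 2 = 1+1+0+0+1+0+0+0+1+0+1+0+0+1+0+0+0+1+0+0+0+1+0+1+0+1 mod 2 = 0
  c[1] = d·G[:,1] = (11001001111011001110110111)·(10110110011011001100110011) mod 2 = 1+0+0+0+0+0+0+0+0+1+1+0+1+1+0+0+1+1+0+0+1+1+0+0+1+1 mod 2 = 1
  c[2] = d·G[:,2] = (11001001111011001110110111)·(10000000000000000000000000) mod 2 = 1+0+0+0+0+0+0+0+0+0+0+0+0+0+0+0+0+0+0+0+0+0+0+0+0+0 mod 2 = 1
  c[3] = d·G[:,3] = (11001001111011001110110111)·(01110001111000111100001111) mod 2 = 0+1+0+0+0+0+0+1+1+1+1+0+0+0+0+0+1+1+0+0+0+0+0+1+1+1 mod 2 = 0
  c[4] = d·G[:,4] = (11001001111011001110110111)·(01000000000000000000000000) mod 2 = 0+1+0+0+0+0+0+0+0+0+0+0+0+0+0+0+0+0+0+0+0+0+0+0+0+0 mod 2 = 1
  c[5] = d·G[:,5] = (11001001111011001110110111)·(00100000000000000000000000) mod 2 = 0+0+0+0+0+0+0+0+0+0+0+0+0+0+0+0+0+0+0+0+0+0+0+0+0+0 mod 2 = 0
  c[6] = d·G[:,6] = (11001001111011001110110111)·(00010000000000000000000000) mod 2 = 0+0+0+0+0+0+0+0+0+0+0+0+0+0+0+0+0+0+0+0+0+0+0+0+0+0 mod 2 = 0
  c[7] = d·G[:,7] = (11001001111011001110110111)·(00001111111000000011111111) mod 2 = 0+0+0+0+1+0+0+1+1+1+1+0+0+0+0+0+0+0+1+0+1+1+0+1+1+1 mod 2 = 1
  c[8] = d·G[:,8] = (11001001111011001110110111)·(00001000000000000000000000) mod 2 = 0+0+0+0+1+0+0+0+0+0+0+0+0+0+0+0+0+0+0+0+0+0+0+0+0+0 mod 2 = 1
  c[9] = d·G[:,9] = (11001001111011001110110111)·(00000100000000000000000000) mod 2 = 0+0+0+0+0+0+0+0+0+0+0+0+0+0+0+0+0+0+0+0+0+0+0+0+0+0 mod 2 = 0
  c[10] = d·G[:,10] = (11001001111011001110110111)·(00000010000000000000000000) mod 2 = 0+0+0+0+0+0+0+0+0+0+0+0+0+0+0+0+0+0+0+0+0+0+0+0+0+0 mod 2 = 0
  c[11] = d·G[:,11] = (11001001111011001110110111)·(00000001000000000000000000) mod 2 = 0+0+0+0+0+0+0+1+0+0+0+0+0+0+0+0+0+0+0+0+0+0+0+0+0+0 mod 2 = 1
  c[12] = d·G[:,12] = (11001001111011001110110111)·(00000000100000000000000000) mod 2 = 0+0+0+0+0+0+0+0+1+0+0+0+0+0+0+0+0+0+0+0+0+0+0+0+0+0 mod 2 = 1
  c[13] = d·G[:,13] = (11001001111011001110110111)·(00000000010000000000000000) mod 2 = 0+0+0+0+0+0+0+0+0+1+0+0+0+0+0+0+0+0+0+0+0+0+0+0+0+0 mod 2 = 1
  c[14] = d·G[:,14] = (11001001111011001110110111)·(00000000001000000000000000) mod 2 = 0+0+0+0+0+0+0+0+0+0+1+0+0+0+0+0+0+0+0+0+0+0+0+0+0+0 mod 2 = 1
  c[15] = d·G[:,15] = (11001001111011001110110111)·(00000000000111111111111111) mod 2 = 0+0+0+0+0+0+0+0+0+0+0+0+1+1+0+0+1+1+1+0+1+1+0+1+1+1 mod 2 = 0
  c[16] = d·G[:,16] = (11001001111011001110110111)·(00000000000100000000000000) mod 2 = 0+0+0+0+0+0+0+0+0+0+0+0+0+0+0+0+0+0+0+0+0+0+0+0+0+0 mod 2 = 0
  c[17] = d·G[:,17] = (11001001111011001110110111)·(00000000000010000000000000) mod 2 = 0+0+0+0+0+0+0+0+0+0+0+0+1+0+0+0+0+0+0+0+0+0+0+0+0+0 mod 2 = 1
  c[18] = d·G[:,18] = (11001001111011001110110111)·(00000000000001000000000000) mod 2 = 0+0+0+0+0+0+0+0+0+0+0+0+0+1+0+0+0+0+0+0+0+0+0+0+0+0 mod 2 = 1
  c[19] = d·G[:,19] = (11001001111011001110110111)·(00000000000000100000000000) mod 2 = 0+0+0+0+0+0+0+0+0+0+0+0+0+0+0+0+0+0+0+0+0+0+0+0+0+0 mod 2 = 0
  c[20] = d·G[:,20] = (11001001111011001110110111)·(00000000000000010000000000) mod 2 = 0+0+0+0+0+0+0+0+0+0+0+0+0+0+0+0+0+0+0+0+0+0+0+0+0+0 mod 2 = 0
  c[21] = d·G[:,21] = (11001001111011001110110111)·(00000000000000001000000000) mod 2 = 0+0+0+0+0+0+0+0+0+0+0+0+0+0+0+0+1+0+0+0+0+0+0+0+0+0 mod 2 = 1
  c[22] = d·G[:,22] = (11001001111011001110110111)·(00000000000000000100000000) mod 2 = 0+0+0+0+0+0+0+0+0+0+0+0+0+0+0+0+0+1+0+0+0+0+0+0+0+0 mod 2 = 1
  c[23] = d·G[:,23] = (11001001111011001110110111)·(00000000000000000010000000) mod 2 = 0+0+0+0+0+0+0+0+0+0+0+0+0+0+0+0+0+0+1+0+0+0+0+0+0+0 mod 2 = 1
  c[24] = d·G[:,24] = (11001001111011001110110111)·(00000000000000000001000000) mod 2 = 0+0+0+0+0+0+0+0+0+0+0+0+0+0+0+0+0+0+0+0+0+0+0+0+0+0 mod 2 = 0
  c[25] = d·G[:,25] = (11001001111011001110110111)·(00000000000000000000100000) mod 2 = 0+0+0+0+0+0+0+0+0+0+0+0+0+0+0+0+0+0+0+0+1+0+0+0+0+0 mod 2 = 1
  c[26] = d·G[:,26] = (11001001111011001110110111)·(00000000000000000000010000) mod 2 = 0+0+0+0+0+0+0+0+0+0+0+0+0+0+0+0+0+0+0+0+0+1+0+0+0+0 mod 2 = 1
  c[27] = d·G[:,27] = (11001001111011001110110111)·(00000000000000000000001000) mod 2 = 0+0+0+0+0+0+0+0+0+0+0+0+0+0+0+0+0+0+0+0+0+0+0+0+0+0 mod 2 = 0
  c[28] = d·G[:,28] = (11001001111011001110110111)·(00000000000000000000000100) mod 2 = 0+0+0+0+0+0+0+0+0+0+0+0+0+0+0+0+0+0+0+0+0+0+0+1+0+0 mod 2 = 1
  c[29] = d·G[:,29] = (11001001111011001110110111)·(00000000000000000000000010) mod 2 = 0+0+0+0+0+0+0+0+0+0+0+0+0+0+0+0+0+0+0+0+0+0+0+0+1+0 mod 2 = 1
  c[30] = d·G[:,30] = (11001001111011001110110111)·(00000000000000000000000001) mod 2 = 0+0+0+0+0+0+0+0+0+0+0+0+0+0+0+0+0+0+0+0+0+0+0+0+0+1 mod 2 = 1
Codeword = 0110100110011110011001110110111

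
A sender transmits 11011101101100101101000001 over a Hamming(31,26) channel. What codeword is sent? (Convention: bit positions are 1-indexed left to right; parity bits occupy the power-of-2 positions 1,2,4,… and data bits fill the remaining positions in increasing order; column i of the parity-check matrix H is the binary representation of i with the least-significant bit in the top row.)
Codeword c = d · G (mod 2), d = 11011101101100101101000001:
  c[0] = d·G[:,0] = (11011101101100101101000001)·(11011010101101010101010101) mod 2 = 1+1+0+1+1+0+0+0+1+0+1+1+0+0+0+0+0+1+0+1+0+0+0+0+0+1 mod 2 = 0
  c[1] = d·G[:,1] = (11011101101100101101000001)·(10110110011011001100110011) mod 2 = 1+0+0+1+0+1+0+0+0+0+1+0+0+0+0+0+1+1+0+0+0+0+0+0+0+1 mod 2 = 1
  c[2] = d·G[:,2] = (11011101101100101101000001)·(10000000000000000000000000) mod 2 = 1+0+0+0+0+0+0+0+0+0+0+0+0+0+0+0+0+0+0+0+0+0+0+0+0+0 mod 2 = 1
  c[3] = d·G[:,3] = (11011101101100101101000001)·(01110001111000111100001111) mod 2 = 0+1+0+1+0+0+0+1+1+0+1+0+0+0+1+0+1+1+0+0+0+0+0+0+0+1 mod 2 = 1
  c[4] = d·G[:,4] = (11011101101100101101000001)·(01000000000000000000000000) mod 2 = 0+1+0+0+0+0+0+0+0+0+0+0+0+0+0+0+0+0+0+0+0+0+0+0+0+0 mod 2 = 1
  c[5] = d·G[:,5] = (11011101101100101101000001)·(00100000000000000000000000) mod 2 = 0+0+0+0+0+0+0+0+0+0+0+0+0+0+0+0+0+0+0+0+0+0+0+0+0+0 mod 2 = 0
  c[6] = d·G[:,6] = (11011101101100101101000001)·(00010000000000000000000000) mod 2 = 0+0+0+1+0+0+0+0+0+0+0+0+0+0+0+0+0+0+0+0+0+0+0+0+0+0 mod 2 = 1
  c[7] = d·G[:,7] = (11011101101100101101000001)·(00001111111000000011111111) mod 2 = 0+0+0+0+1+1+0+1+1+0+1+0+0+0+0+0+0+0+0+1+0+0+0+0+0+1 mod 2 = 1
  c[8] = d·G[:,8] = (11011101101100101101000001)·(00001000000000000000000000) mod 2 = 0+0+0+0+1+0+0+0+0+0+0+0+0+0+0+0+0+0+0+0+0+0+0+0+0+0 mod 2 = 1
  c[9] = d·G[:,9] = (11011101101100101101000001)·(00000100000000000000000000) mod 2 = 0+0+0+0+0+1+0+0+0+0+0+0+0+0+0+0+0+0+0+0+0+0+0+0+0+0 mod 2 = 1
  c[10] = d·G[:,10] = (11011101101100101101000001)·(00000010000000000000000000) mod 2 = 0+0+0+0+0+0+0+0+0+0+0+0+0+0+0+0+0+0+0+0+0+0+0+0+0+0 mod 2 = 0
  c[11] = d·G[:,11] = (11011101101100101101000001)·(00000001000000000000000000) mod 2 = 0+0+0+0+0+0+0+1+0+0+0+0+0+0+0+0+0+0+0+0+0+0+0+0+0+0 mod 2 = 1
  c[12] = d·G[:,12] = (11011101101100101101000001)·(00000000100000000000000000) mod 2 = 0+0+0+0+0+0+0+0+1+0+0+0+0+0+0+0+0+0+0+0+0+0+0+0+0+0 mod 2 = 1
  c[13] = d·G[:,13] = (11011101101100101101000001)·(00000000010000000000000000) mod 2 = 0+0+0+0+0+0+0+0+0+0+0+0+0+0+0+0+0+0+0+0+0+0+0+0+0+0 mod 2 = 0
  c[14] = d·G[:,14] = (11011101101100101101000001)·(00000000001000000000000000) mod 2 = 0+0+0+0+0+0+0+0+0+0+1+0+0+0+0+0+0+0+0+0+0+0+0+0+0+0 mod 2 = 1
  c[15] = d·G[:,15] = (11011101101100101101000001)·(00000000000111111111111111) mod 2 = 0+0+0+0+0+0+0+0+0+0+0+1+0+0+1+0+1+1+0+1+0+0+0+0+0+1 mod 2 = 0
  c[16] = d·G[:,16] = (11011101101100101101000001)·(00000000000100000000000000) mod 2 = 0+0+0+0+0+0+0+0+0+0+0+1+0+0+0+0+0+0+0+0+0+0+0+0+0+0 mod 2 = 1
  c[17] = d·G[:,17] = (11011101101100101101000001)·(00000000000010000000000000) mod 2 = 0+0+0+0+0+0+0+0+0+0+0+0+0+0+0+0+0+0+0+0+0+0+0+0+0+0 mod 2 = 0
  c[18] = d·G[:,18] = (11011101101100101101000001)·(00000000000001000000000000) mod 2 = 0+0+0+0+0+0+0+0+0+0+0+0+0+0+0+0+0+0+0+0+0+0+0+0+0+0 mod 2 = 0
  c[19] = d·G[:,19] = (11011101101100101101000001)·(00000000000000100000000000) mod 2 = 0+0+0+0+0+0+0+0+0+0+0+0+0+0+1+0+0+0+0+0+0+0+0+0+0+0 mod 2 = 1
  c[20] = d·G[:,20] = (11011101101100101101000001)·(00000000000000010000000000) mod 2 = 0+0+0+0+0+0+0+0+0+0+0+0+0+0+0+0+0+0+0+0+0+0+0+0+0+0 mod 2 = 0
  c[21] = d·G[:,21] = (11011101101100101101000001)·(00000000000000001000000000) mod 2 = 0+0+0+0+0+0+0+0+0+0+0+0+0+0+0+0+1+0+0+0+0+0+0+0+0+0 mod 2 = 1
  c[22] = d·G[:,22] = (11011101101100101101000001)·(00000000000000000100000000) mod 2 = 0+0+0+0+0+0+0+0+0+0+0+0+0+0+0+0+0+1+0+0+0+0+0+0+0+0 mod 2 = 1
  c[23] = d·G[:,23] = (11011101101100101101000001)·(00000000000000000010000000) mod 2 = 0+0+0+0+0+0+0+0+0+0+0+0+0+0+0+0+0+0+0+0+0+0+0+0+0+0 mod 2 = 0
  c[24] = d·G[:,24] = (11011101101100101101000001)·(00000000000000000001000000) mod 2 = 0+0+0+0+0+0+0+0+0+0+0+0+0+0+0+0+0+0+0+1+0+0+0+0+0+0 mod 2 = 1
  c[25] = d·G[:,25] = (11011101101100101101000001)·(00000000000000000000100000) mod 2 = 0+0+0+0+0+0+0+0+0+0+0+0+0+0+0+0+0+0+0+0+0+0+0+0+0+0 mod 2 = 0
  c[26] = d·G[:,26] = (11011101101100101101000001)·(00000000000000000000010000) mod 2 = 0+0+0+0+0+0+0+0+0+0+0+0+0+0+0+0+0+0+0+0+0+0+0+0+0+0 mod 2 = 0
  c[27] = d·G[:,27] = (11011101101100101101000001)·(00000000000000000000001000) mod 2 = 0+0+0+0+0+0+0+0+0+0+0+0+0+0+0+0+0+0+0+0+0+0+0+0+0+0 mod 2 = 0
  c[28] = d·G[:,28] = (11011101101100101101000001)·(00000000000000000000000100) mod 2 = 0+0+0+0+0+0+0+0+0+0+0+0+0+0+0+0+0+0+0+0+0+0+0+0+0+0 mod 2 = 0
  c[29] = d·G[:,29] = (11011101101100101101000001)·(00000000000000000000000010) mod 2 = 0+0+0+0+0+0+0+0+0+0+0+0+0+0+0+0+0+0+0+0+0+0+0+0+0+0 mod 2 = 0
  c[30] = d·G[:,30] = (11011101101100101101000001)·(00000000000000000000000001) mod 2 = 0+0+0+0+0+0+0+0+0+0+0+0+0+0+0+0+0+0+0+0+0+0+0+0+0+1 mod 2 = 1
Codeword = 0111101111011010100101101000001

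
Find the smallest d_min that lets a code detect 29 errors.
Detecting e errors requires d_min ≥ e + 1 = 29 + 1 = 30.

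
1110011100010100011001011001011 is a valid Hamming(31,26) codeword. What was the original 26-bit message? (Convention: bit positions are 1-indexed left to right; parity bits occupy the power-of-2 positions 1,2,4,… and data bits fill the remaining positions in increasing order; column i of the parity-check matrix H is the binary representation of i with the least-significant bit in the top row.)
Parity bits occupy power-of-2 positions; data bits are at positions {3,5,6,7,9,10,11,12,13,14,15,17,18,19,20,21,22,23,24,25,26,27,28,29,30,31} (1-indexed).
Extract: c[3]=1 c[5]=0 c[6]=1 c[7]=1 c[9]=0 c[10]=0 c[11]=0 c[12]=1 c[13]=0 c[14]=1 c[15]=0 c[17]=0 c[18]=1 c[19]=1 c[20]=0 c[21]=0 c[22]=1 c[23]=0 c[24]=1 c[25]=1 c[26]=0 c[27]=0 c[28]=1 c[29]=0 c[30]=1 c[31]=1
Data = 10110001010011001011001011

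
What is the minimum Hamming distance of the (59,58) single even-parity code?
d_min = 2 (flipping one data bit also flips the parity bit, so the two closest codewords differ in exactly 2 positions).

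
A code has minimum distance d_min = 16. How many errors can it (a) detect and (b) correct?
(a) Detection requires d_min ≥ e+1, so e ≤ d_min − 1 = 15.
(b) Correction requires d_min ≥ 2t+1, so t ≤ ⌊(d_min − 1)/2⌋ = ⌊15/2⌋ = 7.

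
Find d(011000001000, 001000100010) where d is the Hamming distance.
XOR = 010000101010, count of 1s = 4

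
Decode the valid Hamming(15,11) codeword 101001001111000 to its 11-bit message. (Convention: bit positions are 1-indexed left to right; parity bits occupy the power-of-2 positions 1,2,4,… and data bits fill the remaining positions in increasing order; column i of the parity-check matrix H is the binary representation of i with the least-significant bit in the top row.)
Parity bits occupy power-of-2 positions; data bits are at positions {3,5,6,7,9,10,11,12,13,14,15} (1-indexed).
Extract: c[3]=1 c[5]=0 c[6]=1 c[7]=0 c[9]=1 c[10]=1 c[11]=1 c[12]=1 c[13]=0 c[14]=0 c[15]=0
Data = 10101111000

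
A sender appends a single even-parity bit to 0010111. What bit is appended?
Sum of data bits: 0+0+1+0+1+1+1 = 4.
4 mod 2 = 0, so parity bit = 0.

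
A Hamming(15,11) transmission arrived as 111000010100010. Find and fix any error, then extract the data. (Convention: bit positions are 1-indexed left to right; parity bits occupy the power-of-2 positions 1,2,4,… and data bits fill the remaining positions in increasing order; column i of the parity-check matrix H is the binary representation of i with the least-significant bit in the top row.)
Syndrome s = H · r^T (mod 2), r = 111000010100010:
  s[0] = (101010101010101)·(111000010100010) mod 2 = 1+0+1+0+0+0+0+0+0+0+0+0+0+0+0 mod 2 = 0
  s[1] = (011001100110011)·(111000010100010) mod 2 = 0+1+1+0+0+0+0+0+0+1+0+0+0+1+0 mod 2 = 0
  s[2] = (000111100001111)·(111000010100010) mod 2 = 0+0+0+0+0+0+0+0+0+0+0+0+0+1+0 mod 2 = 1
  s[3] = (000000011111111)·(111000010100010) mod 2 = 0+0+0+0+0+0+0+1+0+1+0+0+0+1+0 mod 2 = 1
Syndrome = 0011
Column 12 of H equals this syndrome → error at bit 12 (1-indexed).
Flip bit 12: 111000010100010 → 111000010101010
Extract data bits at positions {3,5,6,7,9,10,11,12,13,14,15}: 10000101010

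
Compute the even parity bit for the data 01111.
Sum of data bits: 0+1+1+1+1 = 4.
4 mod 2 = 0, so parity bit = 0.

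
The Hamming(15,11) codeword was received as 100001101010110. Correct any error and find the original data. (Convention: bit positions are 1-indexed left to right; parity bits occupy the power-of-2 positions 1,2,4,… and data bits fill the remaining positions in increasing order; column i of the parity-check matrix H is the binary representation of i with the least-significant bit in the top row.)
Syndrome s = H · r^T (mod 2), r = 100001101010110:
  s[0] = (101010101010101)·(100001101010110) mod 2 = 1+0+0+0+0+0+1+0+1+0+1+0+1+0+0 mod 2 = 1
  s[1] = (011001100110011)·(100001101010110) mod 2 = 0+0+0+0+0+1+1+0+0+0+1+0+0+1+0 mod 2 = 0
  s[2] = (000111100001111)·(100001101010110) mod 2 = 0+0+0+0+0+1+1+0+0+0+0+0+1+1+0 mod 2 = 0
  s[3] = (000000011111111)·(100001101010110) mod 2 = 0+0+0+0+0+0+0+0+1+0+1+0+1+1+0 mod 2 = 0
Syndrome = 1000
Column 1 of H equals this syndrome → error at bit 1 (1-indexed).
Flip bit 1: 100001101010110 → 000001101010110
Extract data bits at positions {3,5,6,7,9,10,11,12,13,14,15}: 00111010110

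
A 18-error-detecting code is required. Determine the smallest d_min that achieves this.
Detecting e errors requires d_min ≥ e + 1 = 18 + 1 = 19.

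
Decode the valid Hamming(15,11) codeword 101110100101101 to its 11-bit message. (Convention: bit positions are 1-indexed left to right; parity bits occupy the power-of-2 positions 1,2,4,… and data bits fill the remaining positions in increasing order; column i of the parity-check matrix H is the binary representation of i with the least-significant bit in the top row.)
Parity bits occupy power-of-2 positions; data bits are at positions {3,5,6,7,9,10,11,12,13,14,15} (1-indexed).
Extract: c[3]=1 c[5]=1 c[6]=0 c[7]=1 c[9]=0 c[10]=1 c[11]=0 c[12]=1 c[13]=1 c[14]=0 c[15]=1
Data = 11010101101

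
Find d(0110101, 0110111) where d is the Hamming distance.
XOR = 0000010, count of 1s = 1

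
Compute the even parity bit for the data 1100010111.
Sum of data bits: 1+1+0+0+0+1+0+1+1+1 = 6.
6 mod 2 = 0, so parity bit = 0.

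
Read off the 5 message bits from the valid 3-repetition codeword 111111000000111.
Split into 3-bit blocks: 111 111 000 000 111
Data = 11001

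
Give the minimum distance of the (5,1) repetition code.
d_min = 5 (the only two codewords are 0…0 and 1…1, differing in all 5 positions).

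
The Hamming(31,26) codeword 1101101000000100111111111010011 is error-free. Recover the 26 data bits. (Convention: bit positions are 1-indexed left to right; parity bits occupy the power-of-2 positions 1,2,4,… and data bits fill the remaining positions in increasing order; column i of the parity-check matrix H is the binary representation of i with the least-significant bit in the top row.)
Parity bits occupy power-of-2 positions; data bits are at positions {3,5,6,7,9,10,11,12,13,14,15,17,18,19,20,21,22,23,24,25,26,27,28,29,30,31} (1-indexed).
Extract: c[3]=0 c[5]=1 c[6]=0 c[7]=1 c[9]=0 c[10]=0 c[11]=0 c[12]=0 c[13]=0 c[14]=1 c[15]=0 c[17]=1 c[18]=1 c[19]=1 c[20]=1 c[21]=1 c[22]=1 c[23]=1 c[24]=1 c[25]=1 c[26]=0 c[27]=1 c[28]=0 c[29]=0 c[30]=1 c[31]=1
Data = 01010000010111111111010011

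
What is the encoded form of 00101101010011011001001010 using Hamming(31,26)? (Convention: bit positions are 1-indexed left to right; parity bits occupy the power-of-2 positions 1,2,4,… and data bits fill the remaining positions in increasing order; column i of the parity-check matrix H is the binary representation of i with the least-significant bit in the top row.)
Codeword c = d · G (mod 2), d = 00101101010011011001001010:
  c[0] = d·G[:,0] = (00101101010011011001001010)·(11011010101101010101010101) mod 2 = 0+0+0+0+1+0+0+0+0+0+0+0+0+1+0+1+0+0+0+1+0+0+0+0+0+0 mod 2 = 0
  c[1] = d·G[:,1] = (00101101010011011001001010)·(10110110011011001100110011) mod 2 = 0+0+1+0+0+1+0+0+0+1+0+0+1+1+0+0+1+0+0+0+0+0+0+0+1+0 mod 2 = 1
  c[2] = d·G[:,2] = (00101101010011011001001010)·(10000000000000000000000000) mod 2 = 0+0+0+0+0+0+0+0+0+0+0+0+0+0+0+0+0+0+0+0+0+0+0+0+0+0 mod 2 = 0
  c[3] = d·G[:,3] = (00101101010011011001001010)·(01110001111000111100001111) mod 2 = 0+0+1+0+0+0+0+1+0+1+0+0+0+0+0+1+1+0+0+0+0+0+1+0+1+0 mod 2 = 1
  c[4] = d·G[:,4] = (00101101010011011001001010)·(01000000000000000000000000) mod 2 = 0+0+0+0+0+0+0+0+0+0+0+0+0+0+0+0+0+0+0+0+0+0+0+0+0+0 mod 2 = 0
  c[5] = d·G[:,5] = (00101101010011011001001010)·(00100000000000000000000000) mod 2 = 0+0+1+0+0+0+0+0+0+0+0+0+0+0+0+0+0+0+0+0+0+0+0+0+0+0 mod 2 = 1
  c[6] = d·G[:,6] = (00101101010011011001001010)·(00010000000000000000000000) mod 2 = 0+0+0+0+0+0+0+0+0+0+0+0+0+0+0+0+0+0+0+0+0+0+0+0+0+0 mod 2 = 0
  c[7] = d·G[:,7] = (00101101010011011001001010)·(00001111111000000011111111) mod 2 = 0+0+0+0+1+1+0+1+0+1+0+0+0+0+0+0+0+0+0+1+0+0+1+0+1+0 mod 2 = 1
  c[8] = d·G[:,8] = (00101101010011011001001010)·(00001000000000000000000000) mod 2 = 0+0+0+0+1+0+0+0+0+0+0+0+0+0+0+0+0+0+0+0+0+0+0+0+0+0 mod 2 = 1
  c[9] = d·G[:,9] = (00101101010011011001001010)·(00000100000000000000000000) mod 2 = 0+0+0+0+0+1+0+0+0+0+0+0+0+0+0+0+0+0+0+0+0+0+0+0+0+0 mod 2 = 1
  c[10] = d·G[:,10] = (00101101010011011001001010)·(00000010000000000000000000) mod 2 = 0+0+0+0+0+0+0+0+0+0+0+0+0+0+0+0+0+0+0+0+0+0+0+0+0+0 mod 2 = 0
  c[11] = d·G[:,11] = (00101101010011011001001010)·(00000001000000000000000000) mod 2 = 0+0+0+0+0+0+0+1+0+0+0+0+0+0+0+0+0+0+0+0+0+0+0+0+0+0 mod 2 = 1
  c[12] = d·G[:,12] = (00101101010011011001001010)·(00000000100000000000000000) mod 2 = 0+0+0+0+0+0+0+0+0+0+0+0+0+0+0+0+0+0+0+0+0+0+0+0+0+0 mod 2 = 0
  c[13] = d·G[:,13] = (00101101010011011001001010)·(00000000010000000000000000) mod 2 = 0+0+0+0+0+0+0+0+0+1+0+0+0+0+0+0+0+0+0+0+0+0+0+0+0+0 mod 2 = 1
  c[14] = d·G[:,14] = (00101101010011011001001010)·(00000000001000000000000000) mod 2 = 0+0+0+0+0+0+0+0+0+0+0+0+0+0+0+0+0+0+0+0+0+0+0+0+0+0 mod 2 = 0
  c[15] = d·G[:,15] = (00101101010011011001001010)·(00000000000111111111111111) mod 2 = 0+0+0+0+0+0+0+0+0+0+0+0+1+1+0+1+1+0+0+1+0+0+1+0+1+0 mod 2 = 1
  c[16] = d·G[:,16] = (00101101010011011001001010)·(00000000000100000000000000) mod 2 = 0+0+0+0+0+0+0+0+0+0+0+0+0+0+0+0+0+0+0+0+0+0+0+0+0+0 mod 2 = 0
  c[17] = d·G[:,17] = (00101101010011011001001010)·(00000000000010000000000000) mod 2 = 0+0+0+0+0+0+0+0+0+0+0+0+1+0+0+0+0+0+0+0+0+0+0+0+0+0 mod 2 = 1
  c[18] = d·G[:,18] = (00101101010011011001001010)·(00000000000001000000000000) mod 2 = 0+0+0+0+0+0+0+0+0+0+0+0+0+1+0+0+0+0+0+0+0+0+0+0+0+0 mod 2 = 1
  c[19] = d·G[:,19] = (00101101010011011001001010)·(00000000000000100000000000) mod 2 = 0+0+0+0+0+0+0+0+0+0+0+0+0+0+0+0+0+0+0+0+0+0+0+0+0+0 mod 2 = 0
  c[20] = d·G[:,20] = (00101101010011011001001010)·(00000000000000010000000000) mod 2 = 0+0+0+0+0+0+0+0+0+0+0+0+0+0+0+1+0+0+0+0+0+0+0+0+0+0 mod 2 = 1
  c[21] = d·G[:,21] = (00101101010011011001001010)·(00000000000000001000000000) mod 2 = 0+0+0+0+0+0+0+0+0+0+0+0+0+0+0+0+1+0+0+0+0+0+0+0+0+0 mod 2 = 1
  c[22] = d·G[:,22] = (00101101010011011001001010)·(00000000000000000100000000) mod 2 = 0+0+0+0+0+0+0+0+0+0+0+0+0+0+0+0+0+0+0+0+0+0+0+0+0+0 mod 2 = 0
  c[23] = d·G[:,23] = (00101101010011011001001010)·(00000000000000000010000000) mod 2 = 0+0+0+0+0+0+0+0+0+0+0+0+0+0+0+0+0+0+0+0+0+0+0+0+0+0 mod 2 = 0
  c[24] = d·G[:,24] = (00101101010011011001001010)·(00000000000000000001000000) mod 2 = 0+0+0+0+0+0+0+0+0+0+0+0+0+0+0+0+0+0+0+1+0+0+0+0+0+0 mod 2 = 1
  c[25] = d·G[:,25] = (00101101010011011001001010)·(00000000000000000000100000) mod 2 = 0+0+0+0+0+0+0+0+0+0+0+0+0+0+0+0+0+0+0+0+0+0+0+0+0+0 mod 2 = 0
  c[26] = d·G[:,26] = (00101101010011011001001010)·(00000000000000000000010000) mod 2 = 0+0+0+0+0+0+0+0+0+0+0+0+0+0+0+0+0+0+0+0+0+0+0+0+0+0 mod 2 = 0
  c[27] = d·G[:,27] = (00101101010011011001001010)·(00000000000000000000001000) mod 2 = 0+0+0+0+0+0+0+0+0+0+0+0+0+0+0+0+0+0+0+0+0+0+1+0+0+0 mod 2 = 1
  c[28] = d·G[:,28] = (00101101010011011001001010)·(00000000000000000000000100) mod 2 = 0+0+0+0+0+0+0+0+0+0+0+0+0+0+0+0+0+0+0+0+0+0+0+0+0+0 mod 2 = 0
  c[29] = d·G[:,29] = (00101101010011011001001010)·(00000000000000000000000010) mod 2 = 0+0+0+0+0+0+0+0+0+0+0+0+0+0+0+0+0+0+0+0+0+0+0+0+1+0 mod 2 = 1
  c[30] = d·G[:,30] = (00101101010011011001001010)·(00000000000000000000000001) mod 2 = 0+0+0+0+0+0+0+0+0+0+0+0+0+0+0+0+0+0+0+0+0+0+0+0+0+0 mod 2 = 0
Codeword = 0101010111010101011011001001010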